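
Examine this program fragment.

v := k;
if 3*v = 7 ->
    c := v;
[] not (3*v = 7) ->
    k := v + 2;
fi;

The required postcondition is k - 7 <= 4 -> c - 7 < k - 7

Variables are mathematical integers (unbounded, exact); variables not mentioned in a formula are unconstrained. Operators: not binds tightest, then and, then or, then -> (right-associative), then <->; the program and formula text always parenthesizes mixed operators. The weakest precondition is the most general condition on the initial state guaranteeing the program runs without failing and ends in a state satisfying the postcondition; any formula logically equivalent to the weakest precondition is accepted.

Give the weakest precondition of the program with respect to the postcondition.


Working backward. After the program, the postcondition k - 7 <= 4 -> c - 7 < k - 7 must hold; in canonical form it is k <= 11 -> c < k.
Then branch requires k <= 11 -> v < k; else branch requires v <= 9 -> c < v + 2.
Before the if: (3*v = 7 -> (k <= 11 -> v < k)) and ((not (3*v = 7)) -> (v <= 9 -> c < v + 2))
Before v := k: (3*k = 7 -> (not (k <= 11))) and ((not (3*k = 7)) -> (k <= 9 -> c < k + 2))
Answer: WP = (3*k = 7 -> (not (k <= 11))) and ((not (3*k = 7)) -> (k <= 9 -> c < k + 2))


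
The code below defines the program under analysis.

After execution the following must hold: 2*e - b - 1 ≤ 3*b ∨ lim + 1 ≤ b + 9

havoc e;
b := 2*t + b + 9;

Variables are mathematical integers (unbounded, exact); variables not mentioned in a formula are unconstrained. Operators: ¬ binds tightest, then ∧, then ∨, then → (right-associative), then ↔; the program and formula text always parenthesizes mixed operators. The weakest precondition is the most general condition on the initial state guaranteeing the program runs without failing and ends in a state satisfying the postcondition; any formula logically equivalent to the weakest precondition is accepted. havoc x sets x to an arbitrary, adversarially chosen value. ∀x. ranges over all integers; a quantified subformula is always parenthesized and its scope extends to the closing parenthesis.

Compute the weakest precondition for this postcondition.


Working backward. After the program, the postcondition 2*e - b - 1 ≤ 3*b ∨ lim + 1 ≤ b + 9 must hold; in canonical form it is 2*e ≤ 4*b + 1 ∨ lim ≤ b + 8.
Before b := 2*t + b + 9: 2*e ≤ 4*b + 8*t + 37 ∨ lim ≤ b + 2*t + 17
Before havoc e: ∀e_1. (2*e_1 ≤ 4*b + 8*t + 37 ∨ lim ≤ b + 2*t + 17)
Answer: WP = ∀e_1. (2*e_1 ≤ 4*b + 8*t + 37 ∨ lim ≤ b + 2*t + 17)


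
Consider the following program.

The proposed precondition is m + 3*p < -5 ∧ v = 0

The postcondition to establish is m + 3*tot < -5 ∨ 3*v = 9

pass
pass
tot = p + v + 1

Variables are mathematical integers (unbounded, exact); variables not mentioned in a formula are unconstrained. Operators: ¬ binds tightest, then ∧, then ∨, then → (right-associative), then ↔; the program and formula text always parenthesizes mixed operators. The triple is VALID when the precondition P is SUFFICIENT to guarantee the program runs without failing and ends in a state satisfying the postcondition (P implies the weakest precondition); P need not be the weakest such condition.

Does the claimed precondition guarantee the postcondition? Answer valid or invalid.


Working backward. After the program, m + 3*tot < -5 ∨ 3*v = 9 must hold.
Before tot := p + v + 1: m + 3*p + 3*v < -8 ∨ 3*v = 9
Before skip: m + 3*p + 3*v < -8 ∨ 3*v = 9
Before skip: m + 3*p + 3*v < -8 ∨ 3*v = 9
The weakest precondition is m + 3*p + 3*v < -8 ∨ 3*v = 9.
Check whether m + 3*p < -5 ∧ v = 0 implies it.
Countermodel: at the initial state m = -8, p = 0, v = 0, the precondition holds but the weakest precondition fails.
Answer: invalid


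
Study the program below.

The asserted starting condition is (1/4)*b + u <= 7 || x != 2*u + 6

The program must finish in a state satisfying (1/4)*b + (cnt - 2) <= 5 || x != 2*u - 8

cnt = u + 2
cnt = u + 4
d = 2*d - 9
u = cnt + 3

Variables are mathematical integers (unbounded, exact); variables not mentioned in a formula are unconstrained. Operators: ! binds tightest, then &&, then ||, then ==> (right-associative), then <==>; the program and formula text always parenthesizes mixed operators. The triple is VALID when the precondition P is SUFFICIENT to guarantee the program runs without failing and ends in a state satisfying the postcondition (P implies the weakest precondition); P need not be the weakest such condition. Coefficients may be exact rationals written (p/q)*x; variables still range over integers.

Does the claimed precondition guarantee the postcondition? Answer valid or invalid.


Working backward. After the program, the postcondition (1/4)*b + (cnt - 2) <= 5 || x != 2*u - 8 must hold; in canonical form it is (1/4)*b + cnt <= 7 || x != 2*u - 8.
Before u := cnt + 3: (1/4)*b + cnt <= 7 || x != 2*cnt - 2
Before d := 2*d - 9: (1/4)*b + cnt <= 7 || x != 2*cnt - 2
Before cnt := u + 4: (1/4)*b + u <= 3 || x != 2*u + 6
Before cnt := u + 2: (1/4)*b + u <= 3 || x != 2*u + 6
The weakest precondition is (1/4)*b + u <= 3 || x != 2*u + 6.
Check whether (1/4)*b + u <= 7 || x != 2*u + 6 implies it.
Countermodel: at the initial state b = 13, u = 0, x = 6, the precondition holds but the weakest precondition fails.
Answer: invalid


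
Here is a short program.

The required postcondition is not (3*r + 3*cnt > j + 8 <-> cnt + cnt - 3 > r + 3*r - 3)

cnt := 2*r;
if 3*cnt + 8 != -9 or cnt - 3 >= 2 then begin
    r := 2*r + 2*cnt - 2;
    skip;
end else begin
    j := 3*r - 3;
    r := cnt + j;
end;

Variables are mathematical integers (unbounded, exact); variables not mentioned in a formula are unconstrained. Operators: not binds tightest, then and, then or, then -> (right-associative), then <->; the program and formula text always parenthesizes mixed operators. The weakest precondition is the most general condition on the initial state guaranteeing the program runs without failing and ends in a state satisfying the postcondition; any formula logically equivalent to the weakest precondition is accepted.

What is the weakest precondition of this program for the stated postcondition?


Working backward. After the program, the postcondition not (3*r + 3*cnt > j + 8 <-> cnt + cnt - 3 > r + 3*r - 3) must hold; in canonical form it is not (3*cnt + 3*r > j + 8 <-> 2*cnt > 4*r).
Then branch requires not (9*cnt + 6*r > j + 14 <-> 6*cnt + 8*r < 8); else branch requires not (6*cnt + 6*r > 14 <-> 2*cnt + 12*r < 12).
Before the if: ((3*cnt != -17 or cnt >= 5) -> (not (9*cnt + 6*r > j + 14 <-> 6*cnt + 8*r < 8))) and ((not (3*cnt != -17 or cnt >= 5)) -> (not (6*cnt + 6*r > 14 <-> 2*cnt + 12*r < 12)))
Before cnt := 2*r: ((6*r != -17 or 2*r >= 5) -> (not (24*r > j + 14 <-> 20*r < 8))) and ((not (6*r != -17 or 2*r >= 5)) -> (not (18*r > 14 <-> 16*r < 12)))
Answer: WP = ((6*r != -17 or 2*r >= 5) -> (not (24*r > j + 14 <-> 20*r < 8))) and ((not (6*r != -17 or 2*r >= 5)) -> (not (18*r > 14 <-> 16*r < 12)))


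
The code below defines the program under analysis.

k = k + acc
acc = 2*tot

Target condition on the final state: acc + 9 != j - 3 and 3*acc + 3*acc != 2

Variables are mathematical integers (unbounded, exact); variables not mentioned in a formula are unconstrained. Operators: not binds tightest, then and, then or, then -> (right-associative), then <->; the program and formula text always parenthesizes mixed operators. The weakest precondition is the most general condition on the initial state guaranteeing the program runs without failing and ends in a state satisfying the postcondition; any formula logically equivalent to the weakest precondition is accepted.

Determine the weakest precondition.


Working backward. After the program, the postcondition acc + 9 != j - 3 and 3*acc + 3*acc != 2 must hold; in canonical form it is acc != j - 12 and 6*acc != 2.
Before acc := 2*tot: 2*tot != j - 12 and 12*tot != 2
Before k := k + acc: 2*tot != j - 12 and 12*tot != 2
Answer: WP = 2*tot != j - 12 and 12*tot != 2


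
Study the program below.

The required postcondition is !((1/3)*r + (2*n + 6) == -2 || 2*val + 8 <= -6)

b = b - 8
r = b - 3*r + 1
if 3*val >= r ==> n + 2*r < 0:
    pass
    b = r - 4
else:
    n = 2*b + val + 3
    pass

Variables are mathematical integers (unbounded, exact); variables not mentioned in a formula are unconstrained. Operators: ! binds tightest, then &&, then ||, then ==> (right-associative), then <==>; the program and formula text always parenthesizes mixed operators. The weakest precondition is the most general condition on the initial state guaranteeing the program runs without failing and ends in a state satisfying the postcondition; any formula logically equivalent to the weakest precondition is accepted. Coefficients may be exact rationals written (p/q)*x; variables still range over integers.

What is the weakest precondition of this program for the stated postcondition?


Working backward. After the program, the postcondition !((1/3)*r + (2*n + 6) == -2 || 2*val + 8 <= -6) must hold; in canonical form it is !(2*n + (1/3)*r == -8 || 2*val <= -14).
Then branch requires !(2*n + (1/3)*r == -8 || 2*val <= -14); else branch requires !(4*b + (1/3)*r + 2*val == -14 || 2*val <= -14).
Before the if: ((3*val >= r ==> n + 2*r < 0) ==> (!(2*n + (1/3)*r == -8 || 2*val <= -14))) && ((!(3*val >= r ==> n + 2*r < 0)) ==> (!(4*b + (1/3)*r + 2*val == -14 || 2*val <= -14)))
Before r := b - 3*r + 1: ((3*r + 3*val >= b + 1 ==> 2*b + n < 6*r - 2) ==> (!((1/3)*b + 2*n == r - 25/3 || 2*val <= -14))) && ((!(3*r + 3*val >= b + 1 ==> 2*b + n < 6*r - 2)) ==> (!((13/3)*b + 2*val == r - 43/3 || 2*val <= -14)))
Before b := b - 8: ((3*r + 3*val >= b - 7 ==> 2*b + n < 6*r + 14) ==> (!((1/3)*b + 2*n == r - 17/3 || 2*val <= -14))) && ((!(3*r + 3*val >= b - 7 ==> 2*b + n < 6*r + 14)) ==> (!((13/3)*b + 2*val == r + 61/3 || 2*val <= -14)))
Answer: WP = ((3*r + 3*val >= b - 7 ==> 2*b + n < 6*r + 14) ==> (!((1/3)*b + 2*n == r - 17/3 || 2*val <= -14))) && ((!(3*r + 3*val >= b - 7 ==> 2*b + n < 6*r + 14)) ==> (!((13/3)*b + 2*val == r + 61/3 || 2*val <= -14)))


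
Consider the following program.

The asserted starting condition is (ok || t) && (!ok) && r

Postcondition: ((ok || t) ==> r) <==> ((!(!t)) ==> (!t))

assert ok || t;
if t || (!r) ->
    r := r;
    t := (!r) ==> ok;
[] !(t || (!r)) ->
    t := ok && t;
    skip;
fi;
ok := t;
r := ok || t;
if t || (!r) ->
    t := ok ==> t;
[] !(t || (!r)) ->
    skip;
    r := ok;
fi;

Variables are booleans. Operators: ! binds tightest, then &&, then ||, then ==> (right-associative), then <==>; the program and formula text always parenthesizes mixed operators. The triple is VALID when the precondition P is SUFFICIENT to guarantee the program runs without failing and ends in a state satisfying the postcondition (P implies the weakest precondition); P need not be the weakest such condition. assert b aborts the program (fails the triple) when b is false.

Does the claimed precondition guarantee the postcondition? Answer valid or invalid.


Working backward. After the program, the postcondition ((ok || t) ==> r) <==> ((!(!t)) ==> (!t)) must hold; in canonical form it is ((ok || t) ==> r) <==> (t ==> (!t)).
Then branch requires ((ok || (ok ==> t)) ==> r) <==> ((ok ==> t) ==> (!(ok ==> t))); else branch requires ((ok || t) ==> ok) <==> (t ==> (!t)).
Before the if: ((t || (!r)) ==> (((ok || (ok ==> t)) ==> r) <==> ((ok ==> t) ==> (!(ok ==> t))))) && ((!(t || (!r))) ==> (((ok || t) ==> ok) <==> (t ==> (!t))))
Before r := ok || t: ((t || (!(ok || t))) ==> (((ok || (ok ==> t)) ==> (ok || t)) <==> ((ok ==> t) ==> (!(ok ==> t))))) && ((!(t || (!(ok || t)))) ==> (((ok || t) ==> ok) <==> (t ==> (!t))))
Before ok := t: !t
Then branch requires !((!r) ==> ok); else branch requires !(ok && t).
Before the if: ((t || (!r)) ==> (!((!r) ==> ok))) && ((!(t || (!r))) ==> (!(ok && t)))
Before assert ok || t: (ok || t) && ((t || (!r)) ==> (!((!r) ==> ok))) && ((!(t || (!r))) ==> (!(ok && t)))
The weakest precondition is (ok || t) && ((t || (!r)) ==> (!((!r) ==> ok))) && ((!(t || (!r))) ==> (!(ok && t))).
Check whether (ok || t) && (!ok) && r implies it.
Countermodel: at the initial state ok = false, r = true, t = true, the precondition holds but the weakest precondition fails.
Answer: invalid


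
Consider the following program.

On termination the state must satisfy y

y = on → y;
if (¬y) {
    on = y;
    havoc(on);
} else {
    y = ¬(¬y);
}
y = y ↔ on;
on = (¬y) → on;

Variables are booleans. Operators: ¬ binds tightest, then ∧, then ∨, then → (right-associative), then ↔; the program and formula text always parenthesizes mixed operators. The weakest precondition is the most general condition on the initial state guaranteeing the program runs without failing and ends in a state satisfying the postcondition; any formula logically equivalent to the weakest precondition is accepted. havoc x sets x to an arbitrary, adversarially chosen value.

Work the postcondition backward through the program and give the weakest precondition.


Working backward. After the program, y must hold.
Before on := (¬y) → on: y
Before y := y ↔ on: y ↔ on
Then branch requires false; else branch requires y ↔ on.
Before the if: y ∧ (y → (y ↔ on))
Before y := on → y: (on → y) ∧ ((on → y) → ((on → y) ↔ on))
Answer: WP = (on → y) ∧ ((on → y) → ((on → y) ↔ on))


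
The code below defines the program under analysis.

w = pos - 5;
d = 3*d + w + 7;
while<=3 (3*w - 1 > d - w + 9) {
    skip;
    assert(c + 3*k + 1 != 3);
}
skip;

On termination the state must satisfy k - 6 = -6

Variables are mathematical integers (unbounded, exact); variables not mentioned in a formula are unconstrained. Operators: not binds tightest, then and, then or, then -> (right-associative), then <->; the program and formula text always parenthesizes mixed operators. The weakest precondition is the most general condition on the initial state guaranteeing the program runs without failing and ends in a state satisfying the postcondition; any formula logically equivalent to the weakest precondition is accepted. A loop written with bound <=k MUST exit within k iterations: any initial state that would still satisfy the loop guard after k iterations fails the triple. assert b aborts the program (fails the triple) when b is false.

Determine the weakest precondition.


Working backward. After the program, the postcondition k - 6 = -6 must hold; in canonical form it is k = 0.
Before skip: k = 0
Before the loop (bound <=3), unroll the exhaustion recursion (WP_0 = exit-now case; WP_j = one more guarded iteration, up to j = 3):
  WP_0: (not (4*w > d + 10)) and k = 0
  WP_1: (4*w > d + 10 -> (c + 3*k != 2 and (not (4*w > d + 10)) and k = 0)) and ((not (4*w > d + 10)) -> k = 0)
  WP_2: (4*w > d + 10 -> (c + 3*k != 2 and (4*w > d + 10 -> (c + 3*k != 2 and (not (4*w > d + 10)) and k = 0)) and ((not (4*w > d + 10)) -> k = 0))) and ((not (4*w > d + 10)) -> k = 0)
  WP_3: (4*w > d + 10 -> (c + 3*k != 2 and (4*w > d + 10 -> (c + 3*k != 2 and (4*w > d + 10 -> (c + 3*k != 2 and (not (4*w > d + 10)) and k = 0)) and ((not (4*w > d + 10)) -> k = 0))) and ((not (4*w > d + 10)) -> k = 0))) and ((not (4*w > d + 10)) -> k = 0)
So before the loop: (4*w > d + 10 -> (c + 3*k != 2 and (4*w > d + 10 -> (c + 3*k != 2 and (4*w > d + 10 -> (c + 3*k != 2 and (not (4*w > d + 10)) and k = 0)) and ((not (4*w > d + 10)) -> k = 0))) and ((not (4*w > d + 10)) -> k = 0))) and ((not (4*w > d + 10)) -> k = 0)
Before d := 3*d + w + 7: (3*w > 3*d + 17 -> (c + 3*k != 2 and (3*w > 3*d + 17 -> (c + 3*k != 2 and (3*w > 3*d + 17 -> (c + 3*k != 2 and (not (3*w > 3*d + 17)) and k = 0)) and ((not (3*w > 3*d + 17)) -> k = 0))) and ((not (3*w > 3*d + 17)) -> k = 0))) and ((not (3*w > 3*d + 17)) -> k = 0)
Before w := pos - 5: (3*pos > 3*d + 32 -> (c + 3*k != 2 and (3*pos > 3*d + 32 -> (c + 3*k != 2 and (3*pos > 3*d + 32 -> (c + 3*k != 2 and (not (3*pos > 3*d + 32)) and k = 0)) and ((not (3*pos > 3*d + 32)) -> k = 0))) and ((not (3*pos > 3*d + 32)) -> k = 0))) and ((not (3*pos > 3*d + 32)) -> k = 0)
Answer: WP = (3*pos > 3*d + 32 -> (c + 3*k != 2 and (3*pos > 3*d + 32 -> (c + 3*k != 2 and (3*pos > 3*d + 32 -> (c + 3*k != 2 and (not (3*pos > 3*d + 32)) and k = 0)) and ((not (3*pos > 3*d + 32)) -> k = 0))) and ((not (3*pos > 3*d + 32)) -> k = 0))) and ((not (3*pos > 3*d + 32)) -> k = 0)


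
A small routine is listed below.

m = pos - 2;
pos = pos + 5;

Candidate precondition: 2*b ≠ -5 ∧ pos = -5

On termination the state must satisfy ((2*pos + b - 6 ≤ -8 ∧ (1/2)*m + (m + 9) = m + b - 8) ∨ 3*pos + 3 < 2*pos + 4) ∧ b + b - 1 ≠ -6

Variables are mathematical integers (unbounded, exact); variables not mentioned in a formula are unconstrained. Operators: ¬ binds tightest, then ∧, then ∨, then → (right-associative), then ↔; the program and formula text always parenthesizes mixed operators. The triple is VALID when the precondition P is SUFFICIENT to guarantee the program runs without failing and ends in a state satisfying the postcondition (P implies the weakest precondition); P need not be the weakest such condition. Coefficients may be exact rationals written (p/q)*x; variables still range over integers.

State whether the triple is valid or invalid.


Working backward. After the program, the postcondition ((2*pos + b - 6 ≤ -8 ∧ (1/2)*m + (m + 9) = m + b - 8) ∨ 3*pos + 3 < 2*pos + 4) ∧ b + b - 1 ≠ -6 must hold; in canonical form it is ((b + 2*pos ≤ -2 ∧ (1/2)*m = b - 17) ∨ pos < 1) ∧ 2*b ≠ -5.
Before pos := pos + 5: ((b + 2*pos ≤ -12 ∧ (1/2)*m = b - 17) ∨ pos < -4) ∧ 2*b ≠ -5
Before m := pos - 2: ((b + 2*pos ≤ -12 ∧ (1/2)*pos = b - 16) ∨ pos < -4) ∧ 2*b ≠ -5
The weakest precondition is ((b + 2*pos ≤ -12 ∧ (1/2)*pos = b - 16) ∨ pos < -4) ∧ 2*b ≠ -5.
Check whether 2*b ≠ -5 ∧ pos = -5 implies it.
Every state satisfying the precondition satisfies the weakest precondition: the implication holds.
Answer: valid


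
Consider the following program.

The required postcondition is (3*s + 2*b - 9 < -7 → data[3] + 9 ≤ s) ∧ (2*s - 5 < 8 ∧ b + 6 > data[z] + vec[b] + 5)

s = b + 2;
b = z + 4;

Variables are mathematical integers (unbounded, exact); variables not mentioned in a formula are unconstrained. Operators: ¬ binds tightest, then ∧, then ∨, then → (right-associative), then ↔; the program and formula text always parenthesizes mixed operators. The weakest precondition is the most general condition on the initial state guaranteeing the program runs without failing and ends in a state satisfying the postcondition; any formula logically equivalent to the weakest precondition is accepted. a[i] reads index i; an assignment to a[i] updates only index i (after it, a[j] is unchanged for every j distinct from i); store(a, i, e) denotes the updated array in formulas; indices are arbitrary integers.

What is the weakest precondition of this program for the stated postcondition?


Working backward. After the program, the postcondition (3*s + 2*b - 9 < -7 → data[3] + 9 ≤ s) ∧ (2*s - 5 < 8 ∧ b + 6 > data[z] + vec[b] + 5) must hold; in canonical form it is (2*b + 3*s < 2 → data[3] ≤ s - 9) ∧ 2*s < 13 ∧ b > data[z] + vec[b] - 1.
Before b := z + 4: (3*s + 2*z < -6 → data[3] ≤ s - 9) ∧ 2*s < 13 ∧ z > data[z] + vec[z + 4] - 5
Before s := b + 2: (3*b + 2*z < -12 → data[3] ≤ b - 7) ∧ 2*b < 9 ∧ z > data[z] + vec[z + 4] - 5
Answer: WP = (3*b + 2*z < -12 → data[3] ≤ b - 7) ∧ 2*b < 9 ∧ z > data[z] + vec[z + 4] - 5


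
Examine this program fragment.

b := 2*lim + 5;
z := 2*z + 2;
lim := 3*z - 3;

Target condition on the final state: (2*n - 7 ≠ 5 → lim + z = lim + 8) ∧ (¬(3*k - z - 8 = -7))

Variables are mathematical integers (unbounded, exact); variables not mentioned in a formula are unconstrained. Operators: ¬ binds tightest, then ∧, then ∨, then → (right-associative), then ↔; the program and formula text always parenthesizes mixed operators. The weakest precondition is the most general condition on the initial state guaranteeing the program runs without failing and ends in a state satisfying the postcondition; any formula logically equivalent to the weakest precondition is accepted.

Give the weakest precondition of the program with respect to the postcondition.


Working backward. After the program, the postcondition (2*n - 7 ≠ 5 → lim + z = lim + 8) ∧ (¬(3*k - z - 8 = -7)) must hold; in canonical form it is (2*n ≠ 12 → z = 8) ∧ (¬(3*k = z + 1)).
Before lim := 3*z - 3: (2*n ≠ 12 → z = 8) ∧ (¬(3*k = z + 1))
Before z := 2*z + 2: (2*n ≠ 12 → 2*z = 6) ∧ (¬(3*k = 2*z + 3))
Before b := 2*lim + 5: (2*n ≠ 12 → 2*z = 6) ∧ (¬(3*k = 2*z + 3))
Answer: WP = (2*n ≠ 12 → 2*z = 6) ∧ (¬(3*k = 2*z + 3))


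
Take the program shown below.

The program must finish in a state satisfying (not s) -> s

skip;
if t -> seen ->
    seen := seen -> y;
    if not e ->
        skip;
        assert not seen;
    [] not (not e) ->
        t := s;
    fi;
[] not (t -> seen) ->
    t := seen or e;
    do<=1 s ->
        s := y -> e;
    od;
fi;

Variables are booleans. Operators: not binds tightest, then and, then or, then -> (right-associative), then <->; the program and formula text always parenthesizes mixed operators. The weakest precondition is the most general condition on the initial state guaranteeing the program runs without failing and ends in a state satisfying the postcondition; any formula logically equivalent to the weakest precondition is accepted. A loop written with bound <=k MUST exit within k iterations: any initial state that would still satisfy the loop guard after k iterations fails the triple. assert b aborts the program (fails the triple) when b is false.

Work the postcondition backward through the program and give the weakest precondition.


Working backward. After the program, (not s) -> s must hold.
Then branch requires ((not e) -> ((not (seen -> y)) and ((not s) -> s))) and (e -> ((not s) -> s)); else branch requires (s -> ((not (y -> e)) and ((not (y -> e)) -> (y -> e)))) and ((not s) -> ((not s) -> s)).
Before the if: ((t -> seen) -> (((not e) -> ((not (seen -> y)) and ((not s) -> s))) and (e -> ((not s) -> s)))) and ((not (t -> seen)) -> ((s -> ((not (y -> e)) and ((not (y -> e)) -> (y -> e)))) and ((not s) -> ((not s) -> s))))
Before skip: ((t -> seen) -> (((not e) -> ((not (seen -> y)) and ((not s) -> s))) and (e -> ((not s) -> s)))) and ((not (t -> seen)) -> ((s -> ((not (y -> e)) and ((not (y -> e)) -> (y -> e)))) and ((not s) -> ((not s) -> s))))
Answer: WP = ((t -> seen) -> (((not e) -> ((not (seen -> y)) and ((not s) -> s))) and (e -> ((not s) -> s)))) and ((not (t -> seen)) -> ((s -> ((not (y -> e)) and ((not (y -> e)) -> (y -> e)))) and ((not s) -> ((not s) -> s))))


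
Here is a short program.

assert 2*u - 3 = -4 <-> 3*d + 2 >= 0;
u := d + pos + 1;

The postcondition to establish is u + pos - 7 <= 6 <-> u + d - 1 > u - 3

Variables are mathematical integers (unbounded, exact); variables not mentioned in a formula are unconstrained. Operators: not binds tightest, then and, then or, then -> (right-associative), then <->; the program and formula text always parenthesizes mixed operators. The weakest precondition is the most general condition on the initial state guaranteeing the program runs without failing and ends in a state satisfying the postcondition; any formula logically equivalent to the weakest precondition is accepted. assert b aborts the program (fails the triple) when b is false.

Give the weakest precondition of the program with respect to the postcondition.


Working backward. After the program, the postcondition u + pos - 7 <= 6 <-> u + d - 1 > u - 3 must hold; in canonical form it is pos + u <= 13 <-> d > -2.
Before u := d + pos + 1: d + 2*pos <= 12 <-> d > -2
Before assert 2*u - 3 = -4 <-> 3*d + 2 >= 0: (2*u = -1 <-> 3*d >= -2) and (d + 2*pos <= 12 <-> d > -2)
Answer: WP = (2*u = -1 <-> 3*d >= -2) and (d + 2*pos <= 12 <-> d > -2)


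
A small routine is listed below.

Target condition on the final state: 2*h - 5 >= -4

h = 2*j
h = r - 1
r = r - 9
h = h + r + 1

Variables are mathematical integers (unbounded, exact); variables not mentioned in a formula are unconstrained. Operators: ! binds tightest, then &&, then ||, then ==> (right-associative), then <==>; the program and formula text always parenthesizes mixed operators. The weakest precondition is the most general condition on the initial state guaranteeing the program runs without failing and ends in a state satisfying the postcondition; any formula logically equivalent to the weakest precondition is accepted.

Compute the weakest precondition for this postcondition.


Working backward. After the program, the postcondition 2*h - 5 >= -4 must hold; in canonical form it is 2*h >= 1.
Before h := h + r + 1: 2*h + 2*r >= -1
Before r := r - 9: 2*h + 2*r >= 17
Before h := r - 1: 4*r >= 19
Before h := 2*j: 4*r >= 19
Answer: WP = 4*r >= 19


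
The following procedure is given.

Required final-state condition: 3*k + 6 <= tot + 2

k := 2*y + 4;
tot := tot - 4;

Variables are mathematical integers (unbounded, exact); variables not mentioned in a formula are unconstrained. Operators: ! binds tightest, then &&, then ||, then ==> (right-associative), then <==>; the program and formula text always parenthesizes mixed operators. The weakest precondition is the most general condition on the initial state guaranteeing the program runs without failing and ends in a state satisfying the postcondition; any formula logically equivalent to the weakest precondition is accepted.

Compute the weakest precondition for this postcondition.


Working backward. After the program, the postcondition 3*k + 6 <= tot + 2 must hold; in canonical form it is 3*k <= tot - 4.
Before tot := tot - 4: 3*k <= tot - 8
Before k := 2*y + 4: 6*y <= tot - 20
Answer: WP = 6*y <= tot - 20


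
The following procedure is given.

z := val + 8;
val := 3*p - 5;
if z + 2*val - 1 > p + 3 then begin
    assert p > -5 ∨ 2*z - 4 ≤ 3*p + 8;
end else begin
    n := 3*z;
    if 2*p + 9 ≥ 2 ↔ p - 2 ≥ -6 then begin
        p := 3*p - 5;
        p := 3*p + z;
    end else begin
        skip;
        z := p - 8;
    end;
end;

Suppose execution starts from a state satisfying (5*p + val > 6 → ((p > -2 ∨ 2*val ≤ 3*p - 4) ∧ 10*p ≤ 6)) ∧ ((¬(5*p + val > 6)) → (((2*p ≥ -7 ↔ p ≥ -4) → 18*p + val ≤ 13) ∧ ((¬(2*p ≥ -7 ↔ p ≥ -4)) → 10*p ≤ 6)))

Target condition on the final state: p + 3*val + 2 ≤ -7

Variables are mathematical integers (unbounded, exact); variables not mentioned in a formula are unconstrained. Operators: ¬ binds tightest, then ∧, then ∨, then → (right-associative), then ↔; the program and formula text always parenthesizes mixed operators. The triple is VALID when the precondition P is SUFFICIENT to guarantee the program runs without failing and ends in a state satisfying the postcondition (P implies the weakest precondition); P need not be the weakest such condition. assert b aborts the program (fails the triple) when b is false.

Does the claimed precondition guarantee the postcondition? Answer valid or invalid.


Working backward. After the program, the postcondition p + 3*val + 2 ≤ -7 must hold; in canonical form it is p + 3*val ≤ -9.
Then branch requires (p > -5 ∨ 2*z ≤ 3*p + 12) ∧ p + 3*val ≤ -9; else branch requires ((2*p ≥ -7 ↔ p ≥ -4) → 9*p + 3*val + z ≤ 6) ∧ ((¬(2*p ≥ -7 ↔ p ≥ -4)) → p + 3*val ≤ -9).
Before the if: (2*val + z > p + 4 → ((p > -5 ∨ 2*z ≤ 3*p + 12) ∧ p + 3*val ≤ -9)) ∧ ((¬(2*val + z > p + 4)) → (((2*p ≥ -7 ↔ p ≥ -4) → 9*p + 3*val + z ≤ 6) ∧ ((¬(2*p ≥ -7 ↔ p ≥ -4)) → p + 3*val ≤ -9)))
Before val := 3*p - 5: (5*p + z > 14 → ((p > -5 ∨ 2*z ≤ 3*p + 12) ∧ 10*p ≤ 6)) ∧ ((¬(5*p + z > 14)) → (((2*p ≥ -7 ↔ p ≥ -4) → 18*p + z ≤ 21) ∧ ((¬(2*p ≥ -7 ↔ p ≥ -4)) → 10*p ≤ 6)))
Before z := val + 8: (5*p + val > 6 → ((p > -5 ∨ 2*val ≤ 3*p - 4) ∧ 10*p ≤ 6)) ∧ ((¬(5*p + val > 6)) → (((2*p ≥ -7 ↔ p ≥ -4) → 18*p + val ≤ 13) ∧ ((¬(2*p ≥ -7 ↔ p ≥ -4)) → 10*p ≤ 6)))
The weakest precondition is (5*p + val > 6 → ((p > -5 ∨ 2*val ≤ 3*p - 4) ∧ 10*p ≤ 6)) ∧ ((¬(5*p + val > 6)) → (((2*p ≥ -7 ↔ p ≥ -4) → 18*p + val ≤ 13) ∧ ((¬(2*p ≥ -7 ↔ p ≥ -4)) → 10*p ≤ 6))).
Check whether (5*p + val > 6 → ((p > -2 ∨ 2*val ≤ 3*p - 4) ∧ 10*p ≤ 6)) ∧ ((¬(5*p + val > 6)) → (((2*p ≥ -7 ↔ p ≥ -4) → 18*p + val ≤ 13) ∧ ((¬(2*p ≥ -7 ↔ p ≥ -4)) → 10*p ≤ 6))) implies it.
Every state satisfying the precondition satisfies the weakest precondition: the implication holds.
Answer: valid


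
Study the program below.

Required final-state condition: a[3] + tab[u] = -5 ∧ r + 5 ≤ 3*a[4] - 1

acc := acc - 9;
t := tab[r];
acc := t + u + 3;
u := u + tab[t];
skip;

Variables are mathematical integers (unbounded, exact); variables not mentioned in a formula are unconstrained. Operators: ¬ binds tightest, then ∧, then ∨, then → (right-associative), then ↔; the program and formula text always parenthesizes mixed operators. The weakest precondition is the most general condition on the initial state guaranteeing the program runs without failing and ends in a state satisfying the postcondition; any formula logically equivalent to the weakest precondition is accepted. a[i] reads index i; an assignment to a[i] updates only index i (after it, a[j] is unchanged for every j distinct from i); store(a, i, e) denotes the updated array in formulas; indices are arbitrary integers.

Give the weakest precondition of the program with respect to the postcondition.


Working backward. After the program, the postcondition a[3] + tab[u] = -5 ∧ r + 5 ≤ 3*a[4] - 1 must hold; in canonical form it is a[3] + tab[u] = -5 ∧ r ≤ 3*a[4] - 6.
Before skip: a[3] + tab[u] = -5 ∧ r ≤ 3*a[4] - 6
Before u := u + tab[t]: a[3] + tab[tab[t] + u] = -5 ∧ r ≤ 3*a[4] - 6
Before acc := t + u + 3: a[3] + tab[tab[t] + u] = -5 ∧ r ≤ 3*a[4] - 6
Before t := tab[r]: a[3] + tab[tab[tab[r]] + u] = -5 ∧ r ≤ 3*a[4] - 6
Before acc := acc - 9: a[3] + tab[tab[tab[r]] + u] = -5 ∧ r ≤ 3*a[4] - 6
Answer: WP = a[3] + tab[tab[tab[r]] + u] = -5 ∧ r ≤ 3*a[4] - 6


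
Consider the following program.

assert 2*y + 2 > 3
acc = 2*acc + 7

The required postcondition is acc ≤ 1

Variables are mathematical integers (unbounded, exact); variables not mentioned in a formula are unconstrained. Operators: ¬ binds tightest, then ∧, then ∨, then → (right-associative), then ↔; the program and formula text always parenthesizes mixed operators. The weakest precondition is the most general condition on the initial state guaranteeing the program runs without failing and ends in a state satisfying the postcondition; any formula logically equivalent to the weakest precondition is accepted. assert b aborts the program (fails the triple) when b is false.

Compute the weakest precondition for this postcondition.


Working backward. After the program, acc ≤ 1 must hold.
Before acc := 2*acc + 7: 2*acc ≤ -6
Before assert 2*y + 2 > 3: 2*y > 1 ∧ 2*acc ≤ -6
Answer: WP = 2*y > 1 ∧ 2*acc ≤ -6


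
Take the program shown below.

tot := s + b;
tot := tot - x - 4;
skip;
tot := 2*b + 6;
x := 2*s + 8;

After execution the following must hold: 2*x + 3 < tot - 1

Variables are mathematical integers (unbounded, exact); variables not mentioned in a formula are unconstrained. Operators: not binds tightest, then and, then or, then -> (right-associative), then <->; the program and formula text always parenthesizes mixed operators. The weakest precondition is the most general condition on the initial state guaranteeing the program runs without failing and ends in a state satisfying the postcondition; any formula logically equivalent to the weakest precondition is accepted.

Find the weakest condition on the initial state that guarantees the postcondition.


Working backward. After the program, the postcondition 2*x + 3 < tot - 1 must hold; in canonical form it is 2*x < tot - 4.
Before x := 2*s + 8: 4*s < tot - 20
Before tot := 2*b + 6: 4*s < 2*b - 14
Before skip: 4*s < 2*b - 14
Before tot := tot - x - 4: 4*s < 2*b - 14
Before tot := s + b: 4*s < 2*b - 14
Answer: WP = 4*s < 2*b - 14


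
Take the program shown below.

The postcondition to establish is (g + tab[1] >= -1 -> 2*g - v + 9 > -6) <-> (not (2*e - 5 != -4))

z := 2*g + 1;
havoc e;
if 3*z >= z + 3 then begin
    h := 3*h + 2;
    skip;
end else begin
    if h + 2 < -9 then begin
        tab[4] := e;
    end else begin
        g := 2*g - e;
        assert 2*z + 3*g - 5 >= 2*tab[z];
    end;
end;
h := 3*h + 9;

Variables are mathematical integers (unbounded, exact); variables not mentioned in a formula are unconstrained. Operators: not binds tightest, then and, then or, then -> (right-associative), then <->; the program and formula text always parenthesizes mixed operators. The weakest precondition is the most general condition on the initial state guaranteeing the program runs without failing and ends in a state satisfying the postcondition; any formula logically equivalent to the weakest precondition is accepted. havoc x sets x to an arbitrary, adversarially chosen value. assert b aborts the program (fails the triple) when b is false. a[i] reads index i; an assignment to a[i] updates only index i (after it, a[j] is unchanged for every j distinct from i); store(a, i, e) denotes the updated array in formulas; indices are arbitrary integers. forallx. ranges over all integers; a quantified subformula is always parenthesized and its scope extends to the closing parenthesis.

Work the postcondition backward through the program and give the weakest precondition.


Working backward. After the program, the postcondition (g + tab[1] >= -1 -> 2*g - v + 9 > -6) <-> (not (2*e - 5 != -4)) must hold; in canonical form it is (tab[1] + g >= -1 -> 2*g > v - 15) <-> (not (2*e != 1)).
Before h := 3*h + 9: (tab[1] + g >= -1 -> 2*g > v - 15) <-> (not (2*e != 1))
Then branch requires (tab[1] + g >= -1 -> 2*g > v - 15) <-> (not (2*e != 1)); else branch requires (h < -11 -> ((tab[1] + g >= -1 -> 2*g > v - 15) <-> (not (2*e != 1)))) and ((not (h < -11)) -> (6*g + 2*z >= 2*tab[z] + 3*e + 5 and ((tab[1] + 2*g >= e - 1 -> 4*g > 2*e + v - 15) <-> (not (2*e != 1))))).
Before the if: (2*z >= 3 -> ((tab[1] + g >= -1 -> 2*g > v - 15) <-> (not (2*e != 1)))) and ((not (2*z >= 3)) -> ((h < -11 -> ((tab[1] + g >= -1 -> 2*g > v - 15) <-> (not (2*e != 1)))) and ((not (h < -11)) -> (6*g + 2*z >= 2*tab[z] + 3*e + 5 and ((tab[1] + 2*g >= e - 1 -> 4*g > 2*e + v - 15) <-> (not (2*e != 1)))))))
Before havoc e: forall e_1. ((2*z >= 3 -> ((tab[1] + g >= -1 -> 2*g > v - 15) <-> (not (2*e_1 != 1)))) and ((not (2*z >= 3)) -> ((h < -11 -> ((tab[1] + g >= -1 -> 2*g > v - 15) <-> (not (2*e_1 != 1)))) and ((not (h < -11)) -> (6*g + 2*z >= 2*tab[z] + 3*e_1 + 5 and ((tab[1] + 2*g >= e_1 - 1 -> 4*g > 2*e_1 + v - 15) <-> (not (2*e_1 != 1))))))))
Before z := 2*g + 1: forall e_1. ((4*g >= 1 -> ((tab[1] + g >= -1 -> 2*g > v - 15) <-> (not (2*e_1 != 1)))) and ((not (4*g >= 1)) -> ((h < -11 -> ((tab[1] + g >= -1 -> 2*g > v - 15) <-> (not (2*e_1 != 1)))) and ((not (h < -11)) -> (10*g >= 2*tab[2*g + 1] + 3*e_1 + 3 and ((tab[1] + 2*g >= e_1 - 1 -> 4*g > 2*e_1 + v - 15) <-> (not (2*e_1 != 1))))))))
Answer: WP = forall e_1. ((4*g >= 1 -> ((tab[1] + g >= -1 -> 2*g > v - 15) <-> (not (2*e_1 != 1)))) and ((not (4*g >= 1)) -> ((h < -11 -> ((tab[1] + g >= -1 -> 2*g > v - 15) <-> (not (2*e_1 != 1)))) and ((not (h < -11)) -> (10*g >= 2*tab[2*g + 1] + 3*e_1 + 3 and ((tab[1] + 2*g >= e_1 - 1 -> 4*g > 2*e_1 + v - 15) <-> (not (2*e_1 != 1))))))))


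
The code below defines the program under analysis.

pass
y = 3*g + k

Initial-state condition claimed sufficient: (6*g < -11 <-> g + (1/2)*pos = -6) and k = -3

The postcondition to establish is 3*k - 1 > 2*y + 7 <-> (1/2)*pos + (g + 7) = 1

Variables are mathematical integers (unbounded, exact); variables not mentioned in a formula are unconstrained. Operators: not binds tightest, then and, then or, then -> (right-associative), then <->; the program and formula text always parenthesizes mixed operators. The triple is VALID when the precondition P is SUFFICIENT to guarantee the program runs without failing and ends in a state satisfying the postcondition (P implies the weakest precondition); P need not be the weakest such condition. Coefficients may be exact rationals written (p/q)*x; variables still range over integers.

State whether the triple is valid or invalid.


Working backward. After the program, the postcondition 3*k - 1 > 2*y + 7 <-> (1/2)*pos + (g + 7) = 1 must hold; in canonical form it is 3*k > 2*y + 8 <-> g + (1/2)*pos = -6.
Before y := 3*g + k: k > 6*g + 8 <-> g + (1/2)*pos = -6
Before skip: k > 6*g + 8 <-> g + (1/2)*pos = -6
The weakest precondition is k > 6*g + 8 <-> g + (1/2)*pos = -6.
Check whether (6*g < -11 <-> g + (1/2)*pos = -6) and k = -3 implies it.
Every state satisfying the precondition satisfies the weakest precondition: the implication holds.
Answer: valid


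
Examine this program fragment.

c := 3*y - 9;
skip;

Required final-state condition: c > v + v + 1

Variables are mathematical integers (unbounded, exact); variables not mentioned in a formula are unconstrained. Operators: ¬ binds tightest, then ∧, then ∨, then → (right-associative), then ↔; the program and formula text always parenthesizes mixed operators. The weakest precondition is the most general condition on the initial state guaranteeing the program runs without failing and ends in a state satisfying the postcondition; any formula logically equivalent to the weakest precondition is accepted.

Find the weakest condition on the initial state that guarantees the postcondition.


Working backward. After the program, the postcondition c > v + v + 1 must hold; in canonical form it is c > 2*v + 1.
Before skip: c > 2*v + 1
Before c := 3*y - 9: 3*y > 2*v + 10
Answer: WP = 3*y > 2*v + 10


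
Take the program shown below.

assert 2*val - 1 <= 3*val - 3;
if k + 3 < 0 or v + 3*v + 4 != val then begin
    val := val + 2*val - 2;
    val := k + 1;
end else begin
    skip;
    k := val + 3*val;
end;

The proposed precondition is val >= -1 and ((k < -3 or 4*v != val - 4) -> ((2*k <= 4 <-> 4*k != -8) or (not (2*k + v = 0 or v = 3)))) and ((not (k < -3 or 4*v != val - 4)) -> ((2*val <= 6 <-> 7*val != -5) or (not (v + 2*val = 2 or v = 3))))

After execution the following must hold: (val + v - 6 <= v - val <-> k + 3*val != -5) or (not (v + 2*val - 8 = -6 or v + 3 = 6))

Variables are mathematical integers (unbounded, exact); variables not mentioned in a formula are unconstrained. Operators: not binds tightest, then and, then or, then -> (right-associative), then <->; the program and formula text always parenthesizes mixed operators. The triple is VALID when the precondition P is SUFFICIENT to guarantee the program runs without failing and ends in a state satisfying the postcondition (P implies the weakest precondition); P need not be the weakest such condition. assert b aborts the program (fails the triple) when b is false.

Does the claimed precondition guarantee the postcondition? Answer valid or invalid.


Working backward. After the program, the postcondition (val + v - 6 <= v - val <-> k + 3*val != -5) or (not (v + 2*val - 8 = -6 or v + 3 = 6)) must hold; in canonical form it is (2*val <= 6 <-> k + 3*val != -5) or (not (v + 2*val = 2 or v = 3)).
Then branch requires (2*k <= 4 <-> 4*k != -8) or (not (2*k + v = 0 or v = 3)); else branch requires (2*val <= 6 <-> 7*val != -5) or (not (v + 2*val = 2 or v = 3)).
Before the if: ((k < -3 or 4*v != val - 4) -> ((2*k <= 4 <-> 4*k != -8) or (not (2*k + v = 0 or v = 3)))) and ((not (k < -3 or 4*v != val - 4)) -> ((2*val <= 6 <-> 7*val != -5) or (not (v + 2*val = 2 or v = 3))))
Before assert 2*val - 1 <= 3*val - 3: val >= 2 and ((k < -3 or 4*v != val - 4) -> ((2*k <= 4 <-> 4*k != -8) or (not (2*k + v = 0 or v = 3)))) and ((not (k < -3 or 4*v != val - 4)) -> ((2*val <= 6 <-> 7*val != -5) or (not (v + 2*val = 2 or v = 3))))
The weakest precondition is val >= 2 and ((k < -3 or 4*v != val - 4) -> ((2*k <= 4 <-> 4*k != -8) or (not (2*k + v = 0 or v = 3)))) and ((not (k < -3 or 4*v != val - 4)) -> ((2*val <= 6 <-> 7*val != -5) or (not (v + 2*val = 2 or v = 3)))).
Check whether val >= -1 and ((k < -3 or 4*v != val - 4) -> ((2*k <= 4 <-> 4*k != -8) or (not (2*k + v = 0 or v = 3)))) and ((not (k < -3 or 4*v != val - 4)) -> ((2*val <= 6 <-> 7*val != -5) or (not (v + 2*val = 2 or v = 3)))) implies it.
Countermodel: at the initial state k = 3, v = -1, val = 0, the precondition holds but the weakest precondition fails.
Answer: invalid
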